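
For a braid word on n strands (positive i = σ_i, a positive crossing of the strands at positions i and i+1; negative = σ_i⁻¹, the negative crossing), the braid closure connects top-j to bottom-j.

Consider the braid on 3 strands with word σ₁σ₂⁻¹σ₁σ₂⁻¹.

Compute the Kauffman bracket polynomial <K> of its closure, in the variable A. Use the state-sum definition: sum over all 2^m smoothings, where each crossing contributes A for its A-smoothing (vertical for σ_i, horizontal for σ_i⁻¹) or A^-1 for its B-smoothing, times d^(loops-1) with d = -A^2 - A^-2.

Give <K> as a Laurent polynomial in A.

Braid: s1 s2^-1 s1 s2^-1 on 3 strands, 4 crossings.
Writhe w = (#positive) - (#negative) = 2 - 2 = 0.
Enumerate smoothing states for the bracket polynomial. There are 2^4 = 16 states.
Each crossing splits two ways (0=vertical, 1=horizontal). The state's weight is A^(#A-smoothings - #B-smoothings) * d^(loops - 1).
  state 0000: A-exp=+0, loops=3, term = A^0 * d^2
  state 0001: A-exp=+2, loops=2, term = A^2 * d^1
  state 0010: A-exp=-2, loops=2, term = A^-2 * d^1
  state 0011: A-exp=+0, loops=1, term = A^0 * d^0
  state 0100: A-exp=+2, loops=2, term = A^2 * d^1
  state 0101: A-exp=+4, loops=3, term = A^4 * d^2
  state 0110: A-exp=+0, loops=1, term = A^0 * d^0
  state 0111: A-exp=+2, loops=2, term = A^2 * d^1
  state 1000: A-exp=-2, loops=2, term = A^-2 * d^1
  state 1001: A-exp=+0, loops=1, term = A^0 * d^0
  state 1010: A-exp=-4, loops=3, term = A^-4 * d^2
  state 1011: A-exp=-2, loops=2, term = A^-2 * d^1
  state 1100: A-exp=+0, loops=1, term = A^0 * d^0
  state 1101: A-exp=+2, loops=2, term = A^2 * d^1
  state 1110: A-exp=-2, loops=2, term = A^-2 * d^1
  state 1111: A-exp=+0, loops=1, term = A^0 * d^0
Collect the terms by A-exponent (count of states per loop number):
Powers of d = -A^2 - A^-2: d^2 = A^4 + 2 + A^-4.
  A^4 * (d^2) = A^8 + 2*A^4 + 1
  A^2 * (4*d) = -4*A^4 - 4
  A^0 * (5 + d^2) = A^4 + 7 + A^-4
  A^-2 * (4*d) = -4 - 4*A^-4
  A^-4 * (d^2) = 1 + 2*A^-4 + A^-8
Summing the groups: <K> = A^8 - A^4 + 1 - A^-4 + A^-8

Answer: A^8 - A^4 + 1 - A^-4 + A^-8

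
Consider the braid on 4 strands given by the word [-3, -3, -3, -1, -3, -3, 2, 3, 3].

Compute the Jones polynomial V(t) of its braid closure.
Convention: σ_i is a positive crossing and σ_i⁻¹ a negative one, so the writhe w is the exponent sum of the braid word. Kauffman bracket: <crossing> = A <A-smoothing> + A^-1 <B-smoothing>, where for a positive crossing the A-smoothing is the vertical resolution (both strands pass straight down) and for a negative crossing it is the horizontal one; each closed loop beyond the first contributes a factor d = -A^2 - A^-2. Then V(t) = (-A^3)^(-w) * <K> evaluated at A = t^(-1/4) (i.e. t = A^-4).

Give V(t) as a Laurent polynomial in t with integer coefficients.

The presented braid s3^-1 s3^-1 s3^-1 s1^-1 s3^-1 s3^-1 s2 s3 s3 on 4 strands reduces by inverse Markov moves (closure unchanged at each step):
  Deconjugate: the word is γ·β·γ⁻¹ with γ = s3^-1 s3^-1 (prefix) and γ⁻¹ = s3 s3 (suffix); strip both.
Reduced to β = s3^-1 s1^-1 s3^-1 s3^-1 s2 on 4 strands, 5 crossings.
Compute on β:
Braid: s3^-1 s1^-1 s3^-1 s3^-1 s2 on 4 strands, 5 crossings.
Writhe w = (#positive) - (#negative) = 1 - 4 = -3.
Enumerate smoothing states for the bracket polynomial. There are 2^5 = 32 states.
For each crossing: s=0 is the vertical smoothing, s=1 horizontal. Crossing k contributes A^(sign_k * (1 - 2*s_k)); loop factor d = -A^2 - A^-2.
  state 00000: A-exp=-3, loops=4, term = A^-3 * d^3
  state 00001: A-exp=-5, loops=3, term = A^-5 * d^2
  state 00010: A-exp=-1, loops=3, term = A^-1 * d^2
  state 00011: A-exp=-3, loops=2, term = A^-3 * d^1
  state 00100: A-exp=-1, loops=3, term = A^-1 * d^2
  state 00101: A-exp=-3, loops=2, term = A^-3 * d^1
  state 00110: A-exp=+1, loops=4, term = A^1 * d^3
  state 00111: A-exp=-1, loops=3, term = A^-1 * d^2
  state 01000: A-exp=-1, loops=3, term = A^-1 * d^2
  state 01001: A-exp=-3, loops=2, term = A^-3 * d^1
  state 01010: A-exp=+1, loops=2, term = A^1 * d^1
  state 01011: A-exp=-1, loops=1, term = A^-1 * d^0
  state 01100: A-exp=+1, loops=2, term = A^1 * d^1
  state 01101: A-exp=-1, loops=1, term = A^-1 * d^0
  state 01110: A-exp=+3, loops=3, term = A^3 * d^2
  state 01111: A-exp=+1, loops=2, term = A^1 * d^1
  state 10000: A-exp=-1, loops=3, term = A^-1 * d^2
  state 10001: A-exp=-3, loops=2, term = A^-3 * d^1
  state 10010: A-exp=+1, loops=4, term = A^1 * d^3
  state 10011: A-exp=-1, loops=3, term = A^-1 * d^2
  state 10100: A-exp=+1, loops=4, term = A^1 * d^3
  state 10101: A-exp=-1, loops=3, term = A^-1 * d^2
  state 10110: A-exp=+3, loops=5, term = A^3 * d^4
  state 10111: A-exp=+1, loops=4, term = A^1 * d^3
  state 11000: A-exp=+1, loops=2, term = A^1 * d^1
  state 11001: A-exp=-1, loops=1, term = A^-1 * d^0
  state 11010: A-exp=+3, loops=3, term = A^3 * d^2
  state 11011: A-exp=+1, loops=2, term = A^1 * d^1
  state 11100: A-exp=+3, loops=3, term = A^3 * d^2
  state 11101: A-exp=+1, loops=2, term = A^1 * d^1
  state 11110: A-exp=+5, loops=4, term = A^5 * d^3
  state 11111: A-exp=+3, loops=3, term = A^3 * d^2
Collect the terms by A-exponent (count of states per loop number):
Powers of d = -A^2 - A^-2: d^2 = A^4 + 2 + A^-4; d^3 = -A^6 - 3*A^2 - 3*A^-2 - A^-6; d^4 = A^8 + 4*A^4 + 6 + 4*A^-4 + A^-8.
  A^5 * (d^3) = -A^11 - 3*A^7 - 3*A^3 - A^-1
  A^3 * (4*d^2 + d^4) = A^11 + 8*A^7 + 14*A^3 + 8*A^-1 + A^-5
  A^1 * (6*d + 4*d^3) = -4*A^7 - 18*A^3 - 18*A^-1 - 4*A^-5
  A^-1 * (3 + 7*d^2) = 7*A^3 + 17*A^-1 + 7*A^-5
  A^-3 * (4*d + d^3) = -A^3 - 7*A^-1 - 7*A^-5 - A^-9
  A^-5 * (d^2) = A^-1 + 2*A^-5 + A^-9
Summing the groups: <K> = A^7 - A^3 - A^-5
Normalise by the writhe: (-A^3)^(-w) = (-A^3)^(3) = -A^9, so f(A) = -A^9 * <K> = -A^16 + A^12 + A^4.
Substitute A = t^(-1/4), i.e. A^e → t^(-e/4): V(t) = t^-1 + t^-3 - t^-4

Answer: t^-1 + t^-3 - t^-4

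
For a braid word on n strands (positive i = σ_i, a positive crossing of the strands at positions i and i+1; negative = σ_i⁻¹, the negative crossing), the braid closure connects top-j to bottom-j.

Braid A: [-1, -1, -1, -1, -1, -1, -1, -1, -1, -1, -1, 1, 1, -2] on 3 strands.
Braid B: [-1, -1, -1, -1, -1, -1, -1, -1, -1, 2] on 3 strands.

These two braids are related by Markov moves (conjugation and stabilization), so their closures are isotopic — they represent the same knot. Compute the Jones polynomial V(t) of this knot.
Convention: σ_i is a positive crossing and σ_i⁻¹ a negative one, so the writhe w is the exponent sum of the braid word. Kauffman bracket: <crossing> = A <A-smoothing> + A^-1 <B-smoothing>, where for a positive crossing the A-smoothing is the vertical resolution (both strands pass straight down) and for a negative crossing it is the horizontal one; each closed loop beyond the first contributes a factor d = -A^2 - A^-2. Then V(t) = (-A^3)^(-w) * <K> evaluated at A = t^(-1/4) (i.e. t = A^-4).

Markov-equivalent braids have isotopic closures, hence identical knot invariants. Strip the Markov moves from each word to reach a common short braid β, then compute V(t) once on β.
Braid A: s1^-1 s1^-1 s1^-1 s1^-1 s1^-1 s1^-1 s1^-1 s1^-1 s1^-1 s1^-1 s1^-1 s1 s1 s2^-1 on 3 strands reduces by inverse Markov moves (closure unchanged at each step):
  Destabilize: the word has the form β·s2^-1 where s2^-1 occurs only as the final letter (β ∈ B_2); drop it and the last strand → 2 strands.
  Deconjugate: the word is γ·β·γ⁻¹ with γ = s1^-1 s1^-1 (prefix) and γ⁻¹ = s1 s1 (suffix); strip both.
Reduced to β = s1^-1 s1^-1 s1^-1 s1^-1 s1^-1 s1^-1 s1^-1 s1^-1 s1^-1 on 2 strands, 9 crossings.
Braid B: s1^-1 s1^-1 s1^-1 s1^-1 s1^-1 s1^-1 s1^-1 s1^-1 s1^-1 s2 on 3 strands reduces by inverse Markov moves (closure unchanged at each step):
  Destabilize: the word has the form β·s2 where s2 occurs only as the final letter (β ∈ B_2); drop it and the last strand → 2 strands.
Reduced to β = s1^-1 s1^-1 s1^-1 s1^-1 s1^-1 s1^-1 s1^-1 s1^-1 s1^-1 on 2 strands, 9 crossings.
Both give the same β = s1^-1 s1^-1 s1^-1 s1^-1 s1^-1 s1^-1 s1^-1 s1^-1 s1^-1 on 2 strands, so one state sum suffices:
Braid: s1^-1 s1^-1 s1^-1 s1^-1 s1^-1 s1^-1 s1^-1 s1^-1 s1^-1 on 2 strands, 9 crossings.
Writhe w = (#positive) - (#negative) = 0 - 9 = -9.
State-sum expansion of <K>. There are 2^9 = 512 states.
For each crossing: s=0 is the vertical smoothing, s=1 horizontal. Crossing k contributes A^(sign_k * (1 - 2*s_k)); loop factor d = -A^2 - A^-2.
Tabulate the states by total A-exponent and number of loops L (A-exp: L × count):
  A^9: L=9 ×1
  A^7: L=8 ×9
  A^5: L=7 ×36
  A^3: L=6 ×84
  A^1: L=5 ×126
  A^-1: L=4 ×126
  A^-3: L=3 ×84
  A^-5: L=2 ×36
  A^-7: L=1 ×9
  A^-9: L=2 ×1
Each group contributes A^e * Σ count * d^(L-1):
Powers of d = -A^2 - A^-2: d^2 = A^4 + 2 + A^-4; d^3 = -A^6 - 3*A^2 - 3*A^-2 - A^-6; d^4 = A^8 + 4*A^4 + 6 + 4*A^-4 + A^-8; d^5 = -A^10 - 5*A^6 - 10*A^2 - 10*A^-2 - 5*A^-6 - A^-10; d^6 = A^12 + 6*A^8 + 15*A^4 + 20 + 15*A^-4 + 6*A^-8 + A^-12; d^7 = -A^14 - 7*A^10 - 21*A^6 - 35*A^2 - 35*A^-2 - 21*A^-6 - 7*A^-10 - A^-14; d^8 = A^16 + 8*A^12 + 28*A^8 + 56*A^4 + 70 + 56*A^-4 + 28*A^-8 + 8*A^-12 + A^-16.
  A^9 * (d^8) = A^25 + 8*A^21 + 28*A^17 + 56*A^13 + 70*A^9 + 56*A^5 + 28*A + 8*A^-3 + A^-7
  A^7 * (9*d^7) = -9*A^21 - 63*A^17 - 189*A^13 - 315*A^9 - 315*A^5 - 189*A - 63*A^-3 - 9*A^-7
  A^5 * (36*d^6) = 36*A^17 + 216*A^13 + 540*A^9 + 720*A^5 + 540*A + 216*A^-3 + 36*A^-7
  A^3 * (84*d^5) = -84*A^13 - 420*A^9 - 840*A^5 - 840*A - 420*A^-3 - 84*A^-7
  A^1 * (126*d^4) = 126*A^9 + 504*A^5 + 756*A + 504*A^-3 + 126*A^-7
  A^-1 * (126*d^3) = -126*A^5 - 378*A - 378*A^-3 - 126*A^-7
  A^-3 * (84*d^2) = 84*A + 168*A^-3 + 84*A^-7
  A^-5 * (36*d) = -36*A^-3 - 36*A^-7
  A^-7 * (9) = 9*A^-7
  A^-9 * (d) = -A^-7 - A^-11
Summing the groups: <K> = A^25 - A^21 + A^17 - A^13 + A^9 - A^5 + A - A^-3 - A^-11
Normalise by the writhe: (-A^3)^(-w) = (-A^3)^(9) = -A^27, so f(A) = -A^27 * <K> = -A^52 + A^48 - A^44 + A^40 - A^36 + A^32 - A^28 + A^24 + A^16.
Substitute A = t^(-1/4), i.e. A^e → t^(-e/4): V(t) = t^-4 + t^-6 - t^-7 + t^-8 - t^-9 + t^-10 - t^-11 + t^-12 - t^-13

Answer: t^-4 + t^-6 - t^-7 + t^-8 - t^-9 + t^-10 - t^-11 + t^-12 - t^-13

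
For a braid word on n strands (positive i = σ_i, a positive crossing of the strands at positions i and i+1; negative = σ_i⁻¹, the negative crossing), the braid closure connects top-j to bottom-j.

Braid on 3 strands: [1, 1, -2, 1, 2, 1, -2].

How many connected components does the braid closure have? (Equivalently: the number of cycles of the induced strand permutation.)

Track the strand permutation on 3 strands, starting from identity.
  step 1: s1 swaps positions 1,2 -> [2 1 3]
  step 2: s1 swaps positions 1,2 -> [1 2 3]
  step 3: s2^-1 swaps positions 2,3 -> [1 3 2]
  step 4: s1 swaps positions 1,2 -> [3 1 2]
  step 5: s2 swaps positions 2,3 -> [3 2 1]
  step 6: s1 swaps positions 1,2 -> [2 3 1]
  step 7: s2^-1 swaps positions 2,3 -> [2 1 3]
Final permutation (position -> original strand): [2 1 3]
Closure components = cycle count of this permutation = 2.

Answer: 2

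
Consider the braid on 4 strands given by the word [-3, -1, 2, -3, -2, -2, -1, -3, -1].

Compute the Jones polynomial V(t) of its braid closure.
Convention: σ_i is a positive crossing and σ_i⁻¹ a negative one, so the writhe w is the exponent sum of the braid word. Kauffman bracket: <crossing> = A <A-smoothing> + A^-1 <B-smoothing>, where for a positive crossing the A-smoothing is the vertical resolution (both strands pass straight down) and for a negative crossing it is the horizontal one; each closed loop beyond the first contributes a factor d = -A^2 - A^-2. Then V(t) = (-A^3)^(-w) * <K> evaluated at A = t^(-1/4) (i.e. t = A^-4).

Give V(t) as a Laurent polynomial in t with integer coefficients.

t^-2 - t^-3 + 3*t^-4 - 3*t^-5 + 4*t^-6 - 4*t^-7 + 2*t^-8 - 2*t^-9 + t^-10

Derivation:
Braid: s3^-1 s1^-1 s2 s3^-1 s2^-1 s2^-1 s1^-1 s3^-1 s1^-1 on 4 strands, 9 crossings.
Writhe w = (#positive) - (#negative) = 1 - 8 = -7.
Computing the Kauffman bracket via state sum. There are 2^9 = 512 states.
Smooth each crossing (0=||, 1=⌣⌢); contribution A^(Σ sign_k(1-2s_k)) * d^(L-1).
Tabulate the states by total A-exponent and number of loops L (A-exp: L × count):
  A^9: L=6 ×1
  A^7: L=5 ×9
  A^5: L=4 ×34, L=6 ×2
  A^3: L=3 ×67, L=5 ×17
  A^1: L=2 ×69, L=4 ×56, L=6 ×1
  A^-1: L=1 ×30, L=3 ×88, L=5 ×8
  A^-3: L=2 ×61, L=4 ×23
  A^-5: L=1 ×9, L=3 ×26, L=5 ×1
  A^-7: L=2 ×6, L=4 ×3
  A^-9: L=3 ×1
Each group contributes A^e * Σ count * d^(L-1):
Powers of d = -A^2 - A^-2: d^2 = A^4 + 2 + A^-4; d^3 = -A^6 - 3*A^2 - 3*A^-2 - A^-6; d^4 = A^8 + 4*A^4 + 6 + 4*A^-4 + A^-8; d^5 = -A^10 - 5*A^6 - 10*A^2 - 10*A^-2 - 5*A^-6 - A^-10.
  A^9 * (d^5) = -A^19 - 5*A^15 - 10*A^11 - 10*A^7 - 5*A^3 - A^-1
  A^7 * (9*d^4) = 9*A^15 + 36*A^11 + 54*A^7 + 36*A^3 + 9*A^-1
  A^5 * (34*d^3 + 2*d^5) = -2*A^15 - 44*A^11 - 122*A^7 - 122*A^3 - 44*A^-1 - 2*A^-5
  A^3 * (67*d^2 + 17*d^4) = 17*A^11 + 135*A^7 + 236*A^3 + 135*A^-1 + 17*A^-5
  A^1 * (69*d + 56*d^3 + d^5) = -A^11 - 61*A^7 - 247*A^3 - 247*A^-1 - 61*A^-5 - A^-9
  A^-1 * (30 + 88*d^2 + 8*d^4) = 8*A^7 + 120*A^3 + 254*A^-1 + 120*A^-5 + 8*A^-9
  A^-3 * (61*d + 23*d^3) = -23*A^3 - 130*A^-1 - 130*A^-5 - 23*A^-9
  A^-5 * (9 + 26*d^2 + d^4) = A^3 + 30*A^-1 + 67*A^-5 + 30*A^-9 + A^-13
  A^-7 * (6*d + 3*d^3) = -3*A^-1 - 15*A^-5 - 15*A^-9 - 3*A^-13
  A^-9 * (d^2) = A^-5 + 2*A^-9 + A^-13
Summing the groups: <K> = -A^19 + 2*A^15 - 2*A^11 + 4*A^7 - 4*A^3 + 3*A^-1 - 3*A^-5 + A^-9 - A^-13
Normalise by the writhe: (-A^3)^(-w) = (-A^3)^(7) = -A^21, so f(A) = -A^21 * <K> = A^40 - 2*A^36 + 2*A^32 - 4*A^28 + 4*A^24 - 3*A^20 + 3*A^16 - A^12 + A^8.
Substitute A = t^(-1/4), i.e. A^e → t^(-e/4): V(t) = t^-2 - t^-3 + 3*t^-4 - 3*t^-5 + 4*t^-6 - 4*t^-7 + 2*t^-8 - 2*t^-9 + t^-10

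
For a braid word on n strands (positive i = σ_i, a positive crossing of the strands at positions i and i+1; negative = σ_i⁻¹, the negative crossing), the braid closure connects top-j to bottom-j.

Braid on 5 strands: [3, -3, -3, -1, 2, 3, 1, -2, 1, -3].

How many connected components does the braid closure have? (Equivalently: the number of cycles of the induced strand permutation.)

3

Derivation:
Track the strand permutation on 5 strands, starting from identity.
  step 1: s3 swaps positions 3,4 -> [1 2 4 3 5]
  step 2: s3^-1 swaps positions 3,4 -> [1 2 3 4 5]
  step 3: s3^-1 swaps positions 3,4 -> [1 2 4 3 5]
  step 4: s1^-1 swaps positions 1,2 -> [2 1 4 3 5]
  step 5: s2 swaps positions 2,3 -> [2 4 1 3 5]
  step 6: s3 swaps positions 3,4 -> [2 4 3 1 5]
  step 7: s1 swaps positions 1,2 -> [4 2 3 1 5]
  step 8: s2^-1 swaps positions 2,3 -> [4 3 2 1 5]
  step 9: s1 swaps positions 1,2 -> [3 4 2 1 5]
  step 10: s3^-1 swaps positions 3,4 -> [3 4 1 2 5]
Final permutation (position -> original strand): [3 4 1 2 5]
Closure components = cycle count of this permutation = 3.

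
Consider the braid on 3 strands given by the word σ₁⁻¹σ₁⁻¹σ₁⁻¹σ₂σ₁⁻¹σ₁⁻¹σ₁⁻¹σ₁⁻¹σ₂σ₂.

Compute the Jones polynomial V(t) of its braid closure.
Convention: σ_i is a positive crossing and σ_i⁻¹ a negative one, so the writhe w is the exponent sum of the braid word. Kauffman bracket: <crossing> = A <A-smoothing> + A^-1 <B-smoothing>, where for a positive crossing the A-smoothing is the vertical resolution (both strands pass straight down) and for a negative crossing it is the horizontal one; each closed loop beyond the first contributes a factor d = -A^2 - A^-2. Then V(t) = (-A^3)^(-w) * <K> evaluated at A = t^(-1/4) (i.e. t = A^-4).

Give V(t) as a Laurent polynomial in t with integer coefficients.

Braid: s1^-1 s1^-1 s1^-1 s2 s1^-1 s1^-1 s1^-1 s1^-1 s2 s2 on 3 strands, 10 crossings.
Writhe w = (#positive) - (#negative) = 3 - 7 = -4.
State-sum expansion of <K>. There are 2^10 = 1024 states.
Each crossing splits two ways (0=vertical, 1=horizontal). The state's weight is A^(#A-smoothings - #B-smoothings) * d^(loops - 1).
Tabulate the states by total A-exponent and number of loops L (A-exp: L × count):
  A^10: L=8 ×1
  A^8: L=7 ×10
  A^6: L=6 ×44, L=8 ×1
  A^4: L=5 ×112, L=7 ×8
  A^2: L=4 ×182, L=6 ×28
  A^0: L=3 ×194, L=5 ×58
  A^-2: L=2 ×130, L=4 ×79, L=6 ×1
  A^-4: L=1 ×45, L=3 ×70, L=5 ×5
  A^-6: L=2 ×36, L=4 ×9
  A^-8: L=3 ×10
  A^-10: L=4 ×1
Each group contributes A^e * Σ count * d^(L-1):
Powers of d = -A^2 - A^-2: d^2 = A^4 + 2 + A^-4; d^3 = -A^6 - 3*A^2 - 3*A^-2 - A^-6; d^4 = A^8 + 4*A^4 + 6 + 4*A^-4 + A^-8; d^5 = -A^10 - 5*A^6 - 10*A^2 - 10*A^-2 - 5*A^-6 - A^-10; d^6 = A^12 + 6*A^8 + 15*A^4 + 20 + 15*A^-4 + 6*A^-8 + A^-12; d^7 = -A^14 - 7*A^10 - 21*A^6 - 35*A^2 - 35*A^-2 - 21*A^-6 - 7*A^-10 - A^-14.
  A^10 * (d^7) = -A^24 - 7*A^20 - 21*A^16 - 35*A^12 - 35*A^8 - 21*A^4 - 7 - A^-4
  A^8 * (10*d^6) = 10*A^20 + 60*A^16 + 150*A^12 + 200*A^8 + 150*A^4 + 60 + 10*A^-4
  A^6 * (44*d^5 + d^7) = -A^20 - 51*A^16 - 241*A^12 - 475*A^8 - 475*A^4 - 241 - 51*A^-4 - A^-8
  A^4 * (112*d^4 + 8*d^6) = 8*A^16 + 160*A^12 + 568*A^8 + 832*A^4 + 568 + 160*A^-4 + 8*A^-8
  A^2 * (182*d^3 + 28*d^5) = -28*A^12 - 322*A^8 - 826*A^4 - 826 - 322*A^-4 - 28*A^-8
  A^0 * (194*d^2 + 58*d^4) = 58*A^8 + 426*A^4 + 736 + 426*A^-4 + 58*A^-8
  A^-2 * (130*d + 79*d^3 + d^5) = -A^8 - 84*A^4 - 377 - 377*A^-4 - 84*A^-8 - A^-12
  A^-4 * (45 + 70*d^2 + 5*d^4) = 5*A^4 + 90 + 215*A^-4 + 90*A^-8 + 5*A^-12
  A^-6 * (36*d + 9*d^3) = -9 - 63*A^-4 - 63*A^-8 - 9*A^-12
  A^-8 * (10*d^2) = 10*A^-4 + 20*A^-8 + 10*A^-12
  A^-10 * (d^3) = -A^-4 - 3*A^-8 - 3*A^-12 - A^-16
Summing the groups: <K> = -A^24 + 2*A^20 - 4*A^16 + 6*A^12 - 7*A^8 + 7*A^4 - 6 + 6*A^-4 - 3*A^-8 + 2*A^-12 - A^-16
Normalise by the writhe: (-A^3)^(-w) = (-A^3)^(4) = A^12, so f(A) = A^12 * <K> = -A^36 + 2*A^32 - 4*A^28 + 6*A^24 - 7*A^20 + 7*A^16 - 6*A^12 + 6*A^8 - 3*A^4 + 2 - A^-4.
Substitute A = t^(-1/4), i.e. A^e → t^(-e/4): V(t) = -t + 2 - 3*t^-1 + 6*t^-2 - 6*t^-3 + 7*t^-4 - 7*t^-5 + 6*t^-6 - 4*t^-7 + 2*t^-8 - t^-9

Answer: -t + 2 - 3*t^-1 + 6*t^-2 - 6*t^-3 + 7*t^-4 - 7*t^-5 + 6*t^-6 - 4*t^-7 + 2*t^-8 - t^-9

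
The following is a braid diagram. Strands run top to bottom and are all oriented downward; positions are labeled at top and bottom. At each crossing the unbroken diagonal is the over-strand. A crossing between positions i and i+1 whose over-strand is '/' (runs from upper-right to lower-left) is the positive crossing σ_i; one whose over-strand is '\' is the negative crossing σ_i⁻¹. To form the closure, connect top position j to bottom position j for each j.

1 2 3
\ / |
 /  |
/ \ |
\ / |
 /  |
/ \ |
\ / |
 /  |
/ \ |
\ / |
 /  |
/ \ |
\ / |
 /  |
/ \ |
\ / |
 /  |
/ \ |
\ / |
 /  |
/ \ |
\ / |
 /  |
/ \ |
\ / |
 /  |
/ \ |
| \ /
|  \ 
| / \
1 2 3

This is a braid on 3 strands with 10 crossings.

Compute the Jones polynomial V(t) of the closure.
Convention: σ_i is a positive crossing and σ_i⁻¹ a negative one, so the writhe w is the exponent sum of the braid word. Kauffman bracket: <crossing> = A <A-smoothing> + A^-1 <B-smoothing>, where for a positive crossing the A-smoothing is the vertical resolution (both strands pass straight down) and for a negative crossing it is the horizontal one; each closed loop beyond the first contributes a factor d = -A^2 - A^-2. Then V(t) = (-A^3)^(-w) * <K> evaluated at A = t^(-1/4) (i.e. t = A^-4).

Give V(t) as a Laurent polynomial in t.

Reading the diagram top to bottom ('/'-over between positions i,i+1 = s_i, '\'-over = s_i^-1): braid word = s1 s1 s1 s1 s1 s1 s1 s1 s1 s2^-1.
The presented braid s1 s1 s1 s1 s1 s1 s1 s1 s1 s2^-1 on 3 strands reduces by inverse Markov moves (closure unchanged at each step):
  Destabilize: the word has the form β·s2^-1 where s2^-1 occurs only as the final letter (β ∈ B_2); drop it and the last strand → 2 strands.
Reduced to β = s1 s1 s1 s1 s1 s1 s1 s1 s1 on 2 strands, 9 crossings.
Compute on β:
Braid: s1 s1 s1 s1 s1 s1 s1 s1 s1 on 2 strands, 9 crossings.
Writhe w = (#positive) - (#negative) = 9 - 0 = 9.
Enumerate smoothing states for the bracket polynomial. There are 2^9 = 512 states.
Each crossing splits two ways (0=vertical, 1=horizontal). The state's weight is A^(#A-smoothings - #B-smoothings) * d^(loops - 1).
Tabulate the states by total A-exponent and number of loops L (A-exp: L × count):
  A^9: L=2 ×1
  A^7: L=1 ×9
  A^5: L=2 ×36
  A^3: L=3 ×84
  A^1: L=4 ×126
  A^-1: L=5 ×126
  A^-3: L=6 ×84
  A^-5: L=7 ×36
  A^-7: L=8 ×9
  A^-9: L=9 ×1
Each group contributes A^e * Σ count * d^(L-1):
Powers of d = -A^2 - A^-2: d^2 = A^4 + 2 + A^-4; d^3 = -A^6 - 3*A^2 - 3*A^-2 - A^-6; d^4 = A^8 + 4*A^4 + 6 + 4*A^-4 + A^-8; d^5 = -A^10 - 5*A^6 - 10*A^2 - 10*A^-2 - 5*A^-6 - A^-10; d^6 = A^12 + 6*A^8 + 15*A^4 + 20 + 15*A^-4 + 6*A^-8 + A^-12; d^7 = -A^14 - 7*A^10 - 21*A^6 - 35*A^2 - 35*A^-2 - 21*A^-6 - 7*A^-10 - A^-14; d^8 = A^16 + 8*A^12 + 28*A^8 + 56*A^4 + 70 + 56*A^-4 + 28*A^-8 + 8*A^-12 + A^-16.
  A^9 * (d) = -A^11 - A^7
  A^7 * (9) = 9*A^7
  A^5 * (36*d) = -36*A^7 - 36*A^3
  A^3 * (84*d^2) = 84*A^7 + 168*A^3 + 84*A^-1
  A^1 * (126*d^3) = -126*A^7 - 378*A^3 - 378*A^-1 - 126*A^-5
  A^-1 * (126*d^4) = 126*A^7 + 504*A^3 + 756*A^-1 + 504*A^-5 + 126*A^-9
  A^-3 * (84*d^5) = -84*A^7 - 420*A^3 - 840*A^-1 - 840*A^-5 - 420*A^-9 - 84*A^-13
  A^-5 * (36*d^6) = 36*A^7 + 216*A^3 + 540*A^-1 + 720*A^-5 + 540*A^-9 + 216*A^-13 + 36*A^-17
  A^-7 * (9*d^7) = -9*A^7 - 63*A^3 - 189*A^-1 - 315*A^-5 - 315*A^-9 - 189*A^-13 - 63*A^-17 - 9*A^-21
  A^-9 * (d^8) = A^7 + 8*A^3 + 28*A^-1 + 56*A^-5 + 70*A^-9 + 56*A^-13 + 28*A^-17 + 8*A^-21 + A^-25
Summing the groups: <K> = -A^11 - A^3 + A^-1 - A^-5 + A^-9 - A^-13 + A^-17 - A^-21 + A^-25
Normalise by the writhe: (-A^3)^(-w) = (-A^3)^(-9) = -A^-27, so f(A) = -A^-27 * <K> = A^-16 + A^-24 - A^-28 + A^-32 - A^-36 + A^-40 - A^-44 + A^-48 - A^-52.
Substitute A = t^(-1/4), i.e. A^e → t^(-e/4): V(t) = -t^13 + t^12 - t^11 + t^10 - t^9 + t^8 - t^7 + t^6 + t^4

Answer: -t^13 + t^12 - t^11 + t^10 - t^9 + t^8 - t^7 + t^6 + t^4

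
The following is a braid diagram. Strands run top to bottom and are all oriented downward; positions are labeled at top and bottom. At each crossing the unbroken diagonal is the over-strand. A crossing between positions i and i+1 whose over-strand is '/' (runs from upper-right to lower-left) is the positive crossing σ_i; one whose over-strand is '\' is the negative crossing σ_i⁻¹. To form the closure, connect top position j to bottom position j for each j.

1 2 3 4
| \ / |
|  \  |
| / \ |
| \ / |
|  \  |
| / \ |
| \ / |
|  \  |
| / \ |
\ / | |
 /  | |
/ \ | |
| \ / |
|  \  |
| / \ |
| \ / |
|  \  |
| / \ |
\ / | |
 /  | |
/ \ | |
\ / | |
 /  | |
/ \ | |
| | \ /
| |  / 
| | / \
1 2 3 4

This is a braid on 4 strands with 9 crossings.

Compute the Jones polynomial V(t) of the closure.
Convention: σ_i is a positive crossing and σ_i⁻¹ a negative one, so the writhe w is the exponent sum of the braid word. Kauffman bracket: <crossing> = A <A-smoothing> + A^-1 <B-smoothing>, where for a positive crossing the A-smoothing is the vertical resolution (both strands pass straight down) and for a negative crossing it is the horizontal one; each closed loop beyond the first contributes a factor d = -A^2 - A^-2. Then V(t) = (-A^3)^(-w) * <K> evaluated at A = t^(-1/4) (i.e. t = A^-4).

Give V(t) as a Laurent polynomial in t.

Reading the diagram top to bottom ('/'-over between positions i,i+1 = s_i, '\'-over = s_i^-1): braid word = s2^-1 s2^-1 s2^-1 s1 s2^-1 s2^-1 s1 s1 s3.
The presented braid s2^-1 s2^-1 s2^-1 s1 s2^-1 s2^-1 s1 s1 s3 on 4 strands reduces by inverse Markov moves (closure unchanged at each step):
  Destabilize: the word has the form β·s3 where s3 occurs only as the final letter (β ∈ B_3); drop it and the last strand → 3 strands.
Reduced to β = s2^-1 s2^-1 s2^-1 s1 s2^-1 s2^-1 s1 s1 on 3 strands, 8 crossings.
Compute on β:
Braid: s2^-1 s2^-1 s2^-1 s1 s2^-1 s2^-1 s1 s1 on 3 strands, 8 crossings.
Writhe w = (#positive) - (#negative) = 3 - 5 = -2.
State-sum expansion of <K>. There are 2^8 = 256 states.
Each crossing splits two ways (0=vertical, 1=horizontal). The state's weight is A^(#A-smoothings - #B-smoothings) * d^(loops - 1).
Tabulate the states by total A-exponent and number of loops L (A-exp: L × count):
  A^8: L=6 ×1
  A^6: L=5 ×8
  A^4: L=4 ×27, L=6 ×1
  A^2: L=3 ×50, L=5 ×6
  A^0: L=2 ×53, L=4 ×17
  A^-2: L=1 ×27, L=3 ×28, L=5 ×1
  A^-4: L=2 ×24, L=4 ×4
  A^-6: L=3 ×8
  A^-8: L=4 ×1
Each group contributes A^e * Σ count * d^(L-1):
Powers of d = -A^2 - A^-2: d^2 = A^4 + 2 + A^-4; d^3 = -A^6 - 3*A^2 - 3*A^-2 - A^-6; d^4 = A^8 + 4*A^4 + 6 + 4*A^-4 + A^-8; d^5 = -A^10 - 5*A^6 - 10*A^2 - 10*A^-2 - 5*A^-6 - A^-10.
  A^8 * (d^5) = -A^18 - 5*A^14 - 10*A^10 - 10*A^6 - 5*A^2 - A^-2
  A^6 * (8*d^4) = 8*A^14 + 32*A^10 + 48*A^6 + 32*A^2 + 8*A^-2
  A^4 * (27*d^3 + d^5) = -A^14 - 32*A^10 - 91*A^6 - 91*A^2 - 32*A^-2 - A^-6
  A^2 * (50*d^2 + 6*d^4) = 6*A^10 + 74*A^6 + 136*A^2 + 74*A^-2 + 6*A^-6
  A^0 * (53*d + 17*d^3) = -17*A^6 - 104*A^2 - 104*A^-2 - 17*A^-6
  A^-2 * (27 + 28*d^2 + d^4) = A^6 + 32*A^2 + 89*A^-2 + 32*A^-6 + A^-10
  A^-4 * (24*d + 4*d^3) = -4*A^2 - 36*A^-2 - 36*A^-6 - 4*A^-10
  A^-6 * (8*d^2) = 8*A^-2 + 16*A^-6 + 8*A^-10
  A^-8 * (d^3) = -A^-2 - 3*A^-6 - 3*A^-10 - A^-14
Summing the groups: <K> = -A^18 + 2*A^14 - 4*A^10 + 5*A^6 - 4*A^2 + 5*A^-2 - 3*A^-6 + 2*A^-10 - A^-14
Normalise by the writhe: (-A^3)^(-w) = (-A^3)^(2) = A^6, so f(A) = A^6 * <K> = -A^24 + 2*A^20 - 4*A^16 + 5*A^12 - 4*A^8 + 5*A^4 - 3 + 2*A^-4 - A^-8.
Substitute A = t^(-1/4), i.e. A^e → t^(-e/4): V(t) = -t^2 + 2*t - 3 + 5*t^-1 - 4*t^-2 + 5*t^-3 - 4*t^-4 + 2*t^-5 - t^-6

Answer: -t^2 + 2*t - 3 + 5*t^-1 - 4*t^-2 + 5*t^-3 - 4*t^-4 + 2*t^-5 - t^-6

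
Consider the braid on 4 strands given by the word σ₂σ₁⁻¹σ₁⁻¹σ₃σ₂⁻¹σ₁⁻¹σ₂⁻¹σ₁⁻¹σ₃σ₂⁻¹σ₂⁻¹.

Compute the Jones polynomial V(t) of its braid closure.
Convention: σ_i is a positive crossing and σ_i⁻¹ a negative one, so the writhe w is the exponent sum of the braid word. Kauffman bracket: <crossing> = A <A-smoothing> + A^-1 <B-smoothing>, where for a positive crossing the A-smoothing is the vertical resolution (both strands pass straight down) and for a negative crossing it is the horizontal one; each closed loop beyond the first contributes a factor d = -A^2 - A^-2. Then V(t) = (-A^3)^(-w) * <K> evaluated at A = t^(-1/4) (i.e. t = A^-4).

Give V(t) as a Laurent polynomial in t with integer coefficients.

The presented braid s2 s1^-1 s1^-1 s3 s2^-1 s1^-1 s2^-1 s1^-1 s3 s2^-1 s2^-1 on 4 strands reduces by inverse Markov moves (closure unchanged at each step):
  Deconjugate: the word is γ·β·γ⁻¹ with γ = s2 (prefix) and γ⁻¹ = s2^-1 (suffix); strip both.
Reduced to β = s1^-1 s1^-1 s3 s2^-1 s1^-1 s2^-1 s1^-1 s3 s2^-1 on 4 strands, 9 crossings.
Compute on β:
Braid: s1^-1 s1^-1 s3 s2^-1 s1^-1 s2^-1 s1^-1 s3 s2^-1 on 4 strands, 9 crossings.
Writhe w = (#positive) - (#negative) = 2 - 7 = -5.
Computing the Kauffman bracket via state sum. There are 2^9 = 512 states.
Each crossing splits two ways (0=vertical, 1=horizontal). The state's weight is A^(#A-smoothings - #B-smoothings) * d^(loops - 1).
Tabulate the states by total A-exponent and number of loops L (A-exp: L × count):
  A^9: L=3 ×1
  A^7: L=2 ×4, L=4 ×5
  A^5: L=1 ×4, L=3 ×26, L=5 ×6
  A^3: L=2 ×43, L=4 ×40, L=6 ×1
  A^1: L=1 ×23, L=3 ×92, L=5 ×11
  A^-1: L=2 ×91, L=4 ×34, L=6 ×1
  A^-3: L=1 ×32, L=3 ×48, L=5 ×4
  A^-5: L=2 ×28, L=4 ×8
  A^-7: L=3 ×9
  A^-9: L=4 ×1
Each group contributes A^e * Σ count * d^(L-1):
Powers of d = -A^2 - A^-2: d^2 = A^4 + 2 + A^-4; d^3 = -A^6 - 3*A^2 - 3*A^-2 - A^-6; d^4 = A^8 + 4*A^4 + 6 + 4*A^-4 + A^-8; d^5 = -A^10 - 5*A^6 - 10*A^2 - 10*A^-2 - 5*A^-6 - A^-10.
  A^9 * (d^2) = A^13 + 2*A^9 + A^5
  A^7 * (4*d + 5*d^3) = -5*A^13 - 19*A^9 - 19*A^5 - 5*A
  A^5 * (4 + 26*d^2 + 6*d^4) = 6*A^13 + 50*A^9 + 92*A^5 + 50*A + 6*A^-3
  A^3 * (43*d + 40*d^3 + d^5) = -A^13 - 45*A^9 - 173*A^5 - 173*A - 45*A^-3 - A^-7
  A^1 * (23 + 92*d^2 + 11*d^4) = 11*A^9 + 136*A^5 + 273*A + 136*A^-3 + 11*A^-7
  A^-1 * (91*d + 34*d^3 + d^5) = -A^9 - 39*A^5 - 203*A - 203*A^-3 - 39*A^-7 - A^-11
  A^-3 * (32 + 48*d^2 + 4*d^4) = 4*A^5 + 64*A + 152*A^-3 + 64*A^-7 + 4*A^-11
  A^-5 * (28*d + 8*d^3) = -8*A - 52*A^-3 - 52*A^-7 - 8*A^-11
  A^-7 * (9*d^2) = 9*A^-3 + 18*A^-7 + 9*A^-11
  A^-9 * (d^3) = -A^-3 - 3*A^-7 - 3*A^-11 - A^-15
Summing the groups: <K> = A^13 - 2*A^9 + 2*A^5 - 2*A + 2*A^-3 - 2*A^-7 + A^-11 - A^-15
Normalise by the writhe: (-A^3)^(-w) = (-A^3)^(5) = -A^15, so f(A) = -A^15 * <K> = -A^28 + 2*A^24 - 2*A^20 + 2*A^16 - 2*A^12 + 2*A^8 - A^4 + 1.
Substitute A = t^(-1/4), i.e. A^e → t^(-e/4): V(t) = 1 - t^-1 + 2*t^-2 - 2*t^-3 + 2*t^-4 - 2*t^-5 + 2*t^-6 - t^-7

Answer: 1 - t^-1 + 2*t^-2 - 2*t^-3 + 2*t^-4 - 2*t^-5 + 2*t^-6 - t^-7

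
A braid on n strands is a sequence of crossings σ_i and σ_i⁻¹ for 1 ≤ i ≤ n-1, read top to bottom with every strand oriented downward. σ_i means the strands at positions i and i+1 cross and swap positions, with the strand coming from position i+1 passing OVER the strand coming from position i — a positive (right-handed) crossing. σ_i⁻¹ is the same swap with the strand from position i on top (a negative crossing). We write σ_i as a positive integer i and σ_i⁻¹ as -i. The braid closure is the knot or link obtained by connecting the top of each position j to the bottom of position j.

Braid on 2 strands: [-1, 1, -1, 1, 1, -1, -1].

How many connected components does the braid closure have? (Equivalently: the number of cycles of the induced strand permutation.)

Track the strand permutation on 2 strands, starting from identity.
  step 1: s1^-1 swaps positions 1,2 -> [2 1]
  step 2: s1 swaps positions 1,2 -> [1 2]
  step 3: s1^-1 swaps positions 1,2 -> [2 1]
  step 4: s1 swaps positions 1,2 -> [1 2]
  step 5: s1 swaps positions 1,2 -> [2 1]
  step 6: s1^-1 swaps positions 1,2 -> [1 2]
  step 7: s1^-1 swaps positions 1,2 -> [2 1]
Final permutation (position -> original strand): [2 1]
Closure components = cycle count of this permutation = 1.

Answer: 1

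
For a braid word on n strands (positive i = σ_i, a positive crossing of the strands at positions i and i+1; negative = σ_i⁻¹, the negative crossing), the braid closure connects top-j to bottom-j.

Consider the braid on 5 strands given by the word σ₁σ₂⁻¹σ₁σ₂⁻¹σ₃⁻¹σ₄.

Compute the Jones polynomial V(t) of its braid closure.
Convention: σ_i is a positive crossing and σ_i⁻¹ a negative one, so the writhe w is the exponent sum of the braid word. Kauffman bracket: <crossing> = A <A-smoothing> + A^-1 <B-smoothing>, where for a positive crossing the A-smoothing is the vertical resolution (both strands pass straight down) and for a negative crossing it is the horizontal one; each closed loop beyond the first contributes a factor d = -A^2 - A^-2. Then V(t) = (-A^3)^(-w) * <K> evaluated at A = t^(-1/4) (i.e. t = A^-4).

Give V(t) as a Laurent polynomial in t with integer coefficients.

t^2 - t + 1 - t^-1 + t^-2

Derivation:
The presented braid s1 s2^-1 s1 s2^-1 s3^-1 s4 on 5 strands reduces by inverse Markov moves (closure unchanged at each step):
  Destabilize: the word has the form β·s4 where s4 occurs only as the final letter (β ∈ B_4); drop it and the last strand → 4 strands.
  Destabilize: the word has the form β·s3^-1 where s3^-1 occurs only as the final letter (β ∈ B_3); drop it and the last strand → 3 strands.
Reduced to β = s1 s2^-1 s1 s2^-1 on 3 strands, 4 crossings.
Compute on β:
Braid: s1 s2^-1 s1 s2^-1 on 3 strands, 4 crossings.
Writhe w = (#positive) - (#negative) = 2 - 2 = 0.
Computing the Kauffman bracket via state sum. There are 2^4 = 16 states.
Each crossing splits two ways (0=vertical, 1=horizontal). The state's weight is A^(#A-smoothings - #B-smoothings) * d^(loops - 1).
  state 0000: A-exp=+0, loops=3, term = A^0 * d^2
  state 0001: A-exp=+2, loops=2, term = A^2 * d^1
  state 0010: A-exp=-2, loops=2, term = A^-2 * d^1
  state 0011: A-exp=+0, loops=1, term = A^0 * d^0
  state 0100: A-exp=+2, loops=2, term = A^2 * d^1
  state 0101: A-exp=+4, loops=3, term = A^4 * d^2
  state 0110: A-exp=+0, loops=1, term = A^0 * d^0
  state 0111: A-exp=+2, loops=2, term = A^2 * d^1
  state 1000: A-exp=-2, loops=2, term = A^-2 * d^1
  state 1001: A-exp=+0, loops=1, term = A^0 * d^0
  state 1010: A-exp=-4, loops=3, term = A^-4 * d^2
  state 1011: A-exp=-2, loops=2, term = A^-2 * d^1
  state 1100: A-exp=+0, loops=1, term = A^0 * d^0
  state 1101: A-exp=+2, loops=2, term = A^2 * d^1
  state 1110: A-exp=-2, loops=2, term = A^-2 * d^1
  state 1111: A-exp=+0, loops=1, term = A^0 * d^0
Collect the terms by A-exponent (count of states per loop number):
Powers of d = -A^2 - A^-2: d^2 = A^4 + 2 + A^-4.
  A^4 * (d^2) = A^8 + 2*A^4 + 1
  A^2 * (4*d) = -4*A^4 - 4
  A^0 * (5 + d^2) = A^4 + 7 + A^-4
  A^-2 * (4*d) = -4 - 4*A^-4
  A^-4 * (d^2) = 1 + 2*A^-4 + A^-8
Summing the groups: <K> = A^8 - A^4 + 1 - A^-4 + A^-8
Normalise by the writhe: (-A^3)^(-w) = (-A^3)^(0) = 1, so f(A) = 1 * <K> = A^8 - A^4 + 1 - A^-4 + A^-8.
Substitute A = t^(-1/4), i.e. A^e → t^(-e/4): V(t) = t^2 - t + 1 - t^-1 + t^-2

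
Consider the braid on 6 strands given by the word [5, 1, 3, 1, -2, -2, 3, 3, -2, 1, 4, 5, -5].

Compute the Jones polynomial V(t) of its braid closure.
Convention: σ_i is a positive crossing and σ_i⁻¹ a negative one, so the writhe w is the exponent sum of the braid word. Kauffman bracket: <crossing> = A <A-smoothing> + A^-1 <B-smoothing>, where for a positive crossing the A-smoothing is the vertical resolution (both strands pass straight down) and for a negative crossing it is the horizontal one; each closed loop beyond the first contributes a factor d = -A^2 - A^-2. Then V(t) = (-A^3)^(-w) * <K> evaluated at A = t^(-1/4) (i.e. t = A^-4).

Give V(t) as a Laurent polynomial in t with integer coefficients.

The presented braid s5 s1 s3 s1 s2^-1 s2^-1 s3 s3 s2^-1 s1 s4 s5 s5^-1 on 6 strands reduces by inverse Markov moves (closure unchanged at each step):
  Deconjugate: the word is γ·β·γ⁻¹ with γ = s5 (prefix) and γ⁻¹ = s5^-1 (suffix); strip both.
  Destabilize: the word has the form β·s5 where s5 occurs only as the final letter (β ∈ B_5); drop it and the last strand → 5 strands.
  Destabilize: the word has the form β·s4 where s4 occurs only as the final letter (β ∈ B_4); drop it and the last strand → 4 strands.
Reduced to β = s1 s3 s1 s2^-1 s2^-1 s3 s3 s2^-1 s1 on 4 strands, 9 crossings.
Compute on β:
Braid: s1 s3 s1 s2^-1 s2^-1 s3 s3 s2^-1 s1 on 4 strands, 9 crossings.
Writhe w = (#positive) - (#negative) = 6 - 3 = 3.
Computing the Kauffman bracket via state sum. There are 2^9 = 512 states.
Smooth each crossing (0=||, 1=⌣⌢); contribution A^(Σ sign_k(1-2s_k)) * d^(L-1).
Tabulate the states by total A-exponent and number of loops L (A-exp: L × count):
  A^9: L=5 ×1
  A^7: L=4 ×9
  A^5: L=3 ×32, L=5 ×4
  A^3: L=2 ×55, L=4 ×28, L=6 ×1
  A^1: L=1 ×39, L=3 ×77, L=5 ×10
  A^-1: L=2 ×81, L=4 ×44, L=6 ×1
  A^-3: L=3 ×73, L=5 ×11
  A^-5: L=4 ×35, L=6 ×1
  A^-7: L=5 ×9
  A^-9: L=6 ×1
Each group contributes A^e * Σ count * d^(L-1):
Powers of d = -A^2 - A^-2: d^2 = A^4 + 2 + A^-4; d^3 = -A^6 - 3*A^2 - 3*A^-2 - A^-6; d^4 = A^8 + 4*A^4 + 6 + 4*A^-4 + A^-8; d^5 = -A^10 - 5*A^6 - 10*A^2 - 10*A^-2 - 5*A^-6 - A^-10.
  A^9 * (d^4) = A^17 + 4*A^13 + 6*A^9 + 4*A^5 + A
  A^7 * (9*d^3) = -9*A^13 - 27*A^9 - 27*A^5 - 9*A
  A^5 * (32*d^2 + 4*d^4) = 4*A^13 + 48*A^9 + 88*A^5 + 48*A + 4*A^-3
  A^3 * (55*d + 28*d^3 + d^5) = -A^13 - 33*A^9 - 149*A^5 - 149*A - 33*A^-3 - A^-7
  A^1 * (39 + 77*d^2 + 10*d^4) = 10*A^9 + 117*A^5 + 253*A + 117*A^-3 + 10*A^-7
  A^-1 * (81*d + 44*d^3 + d^5) = -A^9 - 49*A^5 - 223*A - 223*A^-3 - 49*A^-7 - A^-11
  A^-3 * (73*d^2 + 11*d^4) = 11*A^5 + 117*A + 212*A^-3 + 117*A^-7 + 11*A^-11
  A^-5 * (35*d^3 + d^5) = -A^5 - 40*A - 115*A^-3 - 115*A^-7 - 40*A^-11 - A^-15
  A^-7 * (9*d^4) = 9*A + 36*A^-3 + 54*A^-7 + 36*A^-11 + 9*A^-15
  A^-9 * (d^5) = -A - 5*A^-3 - 10*A^-7 - 10*A^-11 - 5*A^-15 - A^-19
Summing the groups: <K> = A^17 - 2*A^13 + 3*A^9 - 6*A^5 + 6*A - 7*A^-3 + 6*A^-7 - 4*A^-11 + 3*A^-15 - A^-19
Normalise by the writhe: (-A^3)^(-w) = (-A^3)^(-3) = -A^-9, so f(A) = -A^-9 * <K> = -A^8 + 2*A^4 - 3 + 6*A^-4 - 6*A^-8 + 7*A^-12 - 6*A^-16 + 4*A^-20 - 3*A^-24 + A^-28.
Substitute A = t^(-1/4), i.e. A^e → t^(-e/4): V(t) = t^7 - 3*t^6 + 4*t^5 - 6*t^4 + 7*t^3 - 6*t^2 + 6*t - 3 + 2*t^-1 - t^-2

Answer: t^7 - 3*t^6 + 4*t^5 - 6*t^4 + 7*t^3 - 6*t^2 + 6*t - 3 + 2*t^-1 - t^-2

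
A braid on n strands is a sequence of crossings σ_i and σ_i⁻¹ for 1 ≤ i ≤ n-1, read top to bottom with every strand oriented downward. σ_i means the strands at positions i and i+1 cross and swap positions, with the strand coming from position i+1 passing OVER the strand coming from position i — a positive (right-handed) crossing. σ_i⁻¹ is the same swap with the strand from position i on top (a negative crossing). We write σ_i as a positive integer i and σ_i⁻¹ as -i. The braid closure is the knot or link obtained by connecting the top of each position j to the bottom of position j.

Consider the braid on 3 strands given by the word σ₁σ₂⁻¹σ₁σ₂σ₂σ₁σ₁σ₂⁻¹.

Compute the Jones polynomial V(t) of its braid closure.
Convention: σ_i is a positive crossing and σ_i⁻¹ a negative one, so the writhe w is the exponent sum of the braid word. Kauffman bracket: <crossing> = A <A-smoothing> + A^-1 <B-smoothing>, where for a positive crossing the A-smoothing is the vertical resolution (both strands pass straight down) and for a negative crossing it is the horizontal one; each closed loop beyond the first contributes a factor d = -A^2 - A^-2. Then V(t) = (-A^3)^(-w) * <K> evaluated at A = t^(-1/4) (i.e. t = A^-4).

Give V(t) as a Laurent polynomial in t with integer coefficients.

Braid: s1 s2^-1 s1 s2 s2 s1 s1 s2^-1 on 3 strands, 8 crossings.
Writhe w = (#positive) - (#negative) = 6 - 2 = 4.
Enumerate smoothing states for the bracket polynomial. There are 2^8 = 256 states.
For each crossing: s=0 is the vertical smoothing, s=1 horizontal. Crossing k contributes A^(sign_k * (1 - 2*s_k)); loop factor d = -A^2 - A^-2.
Tabulate the states by total A-exponent and number of loops L (A-exp: L × count):
  A^8: L=3 ×1
  A^6: L=2 ×6, L=4 ×2
  A^4: L=1 ×11, L=3 ×16, L=5 ×1
  A^2: L=2 ×47, L=4 ×9
  A^0: L=1 ×26, L=3 ×43, L=5 ×1
  A^-2: L=2 ×41, L=4 ×15
  A^-4: L=3 ×26, L=5 ×2
  A^-6: L=4 ×8
  A^-8: L=5 ×1
Each group contributes A^e * Σ count * d^(L-1):
Powers of d = -A^2 - A^-2: d^2 = A^4 + 2 + A^-4; d^3 = -A^6 - 3*A^2 - 3*A^-2 - A^-6; d^4 = A^8 + 4*A^4 + 6 + 4*A^-4 + A^-8.
  A^8 * (d^2) = A^12 + 2*A^8 + A^4
  A^6 * (6*d + 2*d^3) = -2*A^12 - 12*A^8 - 12*A^4 - 2
  A^4 * (11 + 16*d^2 + d^4) = A^12 + 20*A^8 + 49*A^4 + 20 + A^-4
  A^2 * (47*d + 9*d^3) = -9*A^8 - 74*A^4 - 74 - 9*A^-4
  A^0 * (26 + 43*d^2 + d^4) = A^8 + 47*A^4 + 118 + 47*A^-4 + A^-8
  A^-2 * (41*d + 15*d^3) = -15*A^4 - 86 - 86*A^-4 - 15*A^-8
  A^-4 * (26*d^2 + 2*d^4) = 2*A^4 + 34 + 64*A^-4 + 34*A^-8 + 2*A^-12
  A^-6 * (8*d^3) = -8 - 24*A^-4 - 24*A^-8 - 8*A^-12
  A^-8 * (d^4) = 1 + 4*A^-4 + 6*A^-8 + 4*A^-12 + A^-16
Summing the groups: <K> = 2*A^8 - 2*A^4 + 3 - 3*A^-4 + 2*A^-8 - 2*A^-12 + A^-16
Normalise by the writhe: (-A^3)^(-w) = (-A^3)^(-4) = A^-12, so f(A) = A^-12 * <K> = 2*A^-4 - 2*A^-8 + 3*A^-12 - 3*A^-16 + 2*A^-20 - 2*A^-24 + A^-28.
Substitute A = t^(-1/4), i.e. A^e → t^(-e/4): V(t) = t^7 - 2*t^6 + 2*t^5 - 3*t^4 + 3*t^3 - 2*t^2 + 2*t

Answer: t^7 - 2*t^6 + 2*t^5 - 3*t^4 + 3*t^3 - 2*t^2 + 2*t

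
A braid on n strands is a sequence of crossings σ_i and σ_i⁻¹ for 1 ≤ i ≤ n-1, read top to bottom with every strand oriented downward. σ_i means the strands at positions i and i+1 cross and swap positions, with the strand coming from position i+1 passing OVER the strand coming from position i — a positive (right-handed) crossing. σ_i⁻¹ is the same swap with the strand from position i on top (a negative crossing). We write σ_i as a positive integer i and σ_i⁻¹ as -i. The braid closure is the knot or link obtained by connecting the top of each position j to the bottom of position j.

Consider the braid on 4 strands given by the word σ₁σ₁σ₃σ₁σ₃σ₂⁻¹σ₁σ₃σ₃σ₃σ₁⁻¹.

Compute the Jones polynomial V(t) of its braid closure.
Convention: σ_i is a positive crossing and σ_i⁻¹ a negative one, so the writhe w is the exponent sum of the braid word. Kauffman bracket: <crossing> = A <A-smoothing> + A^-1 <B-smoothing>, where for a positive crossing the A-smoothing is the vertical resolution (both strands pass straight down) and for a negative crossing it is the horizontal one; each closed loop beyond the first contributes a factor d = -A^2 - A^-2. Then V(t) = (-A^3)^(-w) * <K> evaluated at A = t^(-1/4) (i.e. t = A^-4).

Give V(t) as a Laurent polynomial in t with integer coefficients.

t^11 - 2*t^10 + 2*t^9 - 3*t^8 + 2*t^7 - 2*t^6 + 2*t^5 + t^3

Derivation:
The presented braid s1 s1 s3 s1 s3 s2^-1 s1 s3 s3 s3 s1^-1 on 4 strands reduces by inverse Markov moves (closure unchanged at each step):
  Deconjugate: the word is γ·β·γ⁻¹ with γ = s1 (prefix) and γ⁻¹ = s1^-1 (suffix); strip both.
Reduced to β = s1 s3 s1 s3 s2^-1 s1 s3 s3 s3 on 4 strands, 9 crossings.
Compute on β:
Braid: s1 s3 s1 s3 s2^-1 s1 s3 s3 s3 on 4 strands, 9 crossings.
Writhe w = (#positive) - (#negative) = 8 - 1 = 7.
Computing the Kauffman bracket via state sum. There are 2^9 = 512 states.
For each crossing: s=0 is the vertical smoothing, s=1 horizontal. Crossing k contributes A^(sign_k * (1 - 2*s_k)); loop factor d = -A^2 - A^-2.
Tabulate the states by total A-exponent and number of loops L (A-exp: L × count):
  A^9: L=3 ×1
  A^7: L=2 ×8, L=4 ×1
  A^5: L=1 ×15, L=3 ×21
  A^3: L=2 ×60, L=4 ×24
  A^1: L=3 ×110, L=5 ×16
  A^-1: L=4 ×120, L=6 ×6
  A^-3: L=5 ×83, L=7 ×1
  A^-5: L=6 ×36
  A^-7: L=7 ×9
  A^-9: L=8 ×1
Each group contributes A^e * Σ count * d^(L-1):
Powers of d = -A^2 - A^-2: d^2 = A^4 + 2 + A^-4; d^3 = -A^6 - 3*A^2 - 3*A^-2 - A^-6; d^4 = A^8 + 4*A^4 + 6 + 4*A^-4 + A^-8; d^5 = -A^10 - 5*A^6 - 10*A^2 - 10*A^-2 - 5*A^-6 - A^-10; d^6 = A^12 + 6*A^8 + 15*A^4 + 20 + 15*A^-4 + 6*A^-8 + A^-12; d^7 = -A^14 - 7*A^10 - 21*A^6 - 35*A^2 - 35*A^-2 - 21*A^-6 - 7*A^-10 - A^-14.
  A^9 * (d^2) = A^13 + 2*A^9 + A^5
  A^7 * (8*d + d^3) = -A^13 - 11*A^9 - 11*A^5 - A
  A^5 * (15 + 21*d^2) = 21*A^9 + 57*A^5 + 21*A
  A^3 * (60*d + 24*d^3) = -24*A^9 - 132*A^5 - 132*A - 24*A^-3
  A^1 * (110*d^2 + 16*d^4) = 16*A^9 + 174*A^5 + 316*A + 174*A^-3 + 16*A^-7
  A^-1 * (120*d^3 + 6*d^5) = -6*A^9 - 150*A^5 - 420*A - 420*A^-3 - 150*A^-7 - 6*A^-11
  A^-3 * (83*d^4 + d^6) = A^9 + 89*A^5 + 347*A + 518*A^-3 + 347*A^-7 + 89*A^-11 + A^-15
  A^-5 * (36*d^5) = -36*A^5 - 180*A - 360*A^-3 - 360*A^-7 - 180*A^-11 - 36*A^-15
  A^-7 * (9*d^6) = 9*A^5 + 54*A + 135*A^-3 + 180*A^-7 + 135*A^-11 + 54*A^-15 + 9*A^-19
  A^-9 * (d^7) = -A^5 - 7*A - 21*A^-3 - 35*A^-7 - 35*A^-11 - 21*A^-15 - 7*A^-19 - A^-23
Summing the groups: <K> = -A^9 - 2*A + 2*A^-3 - 2*A^-7 + 3*A^-11 - 2*A^-15 + 2*A^-19 - A^-23
Normalise by the writhe: (-A^3)^(-w) = (-A^3)^(-7) = -A^-21, so f(A) = -A^-21 * <K> = A^-12 + 2*A^-20 - 2*A^-24 + 2*A^-28 - 3*A^-32 + 2*A^-36 - 2*A^-40 + A^-44.
Substitute A = t^(-1/4), i.e. A^e → t^(-e/4): V(t) = t^11 - 2*t^10 + 2*t^9 - 3*t^8 + 2*t^7 - 2*t^6 + 2*t^5 + t^3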